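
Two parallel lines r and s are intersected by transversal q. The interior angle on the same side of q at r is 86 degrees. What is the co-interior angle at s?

Co-interior (same-side interior) angles are between the parallel lines on the same side of the transversal.
Unlike corresponding or alternate interior angles, they are supplementary rather than equal.
So the angle = 180 - 86 = 94 degrees.

94 degrees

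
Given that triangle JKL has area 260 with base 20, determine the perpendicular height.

height = 2 * 260 / 20 = 26

26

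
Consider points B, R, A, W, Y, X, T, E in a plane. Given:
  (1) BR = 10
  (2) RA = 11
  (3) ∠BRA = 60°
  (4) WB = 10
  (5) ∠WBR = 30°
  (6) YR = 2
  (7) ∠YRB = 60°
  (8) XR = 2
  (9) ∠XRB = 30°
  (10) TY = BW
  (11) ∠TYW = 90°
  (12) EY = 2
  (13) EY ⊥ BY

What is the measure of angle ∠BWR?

Step 1: By the law of cosines on triangle WBR: WR² = 10² + 10² − 2·10·10·cos(30°) = 26.79, so WR ≈ 5.18.
Step 2: By the inverse law of cosines on triangle BWR: cos(∠BWR) = (10² + 5.18² − 10²) / (2·10·5.18) = 26.79/103.53 = 0.2588, so ∠BWR = 75°.

Therefore, the measure of angle ∠BWR = 75°.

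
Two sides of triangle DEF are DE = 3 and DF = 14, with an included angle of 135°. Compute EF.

Law of cosines: EF^2 = 3^2 + 14^2 - 2(3)(14)cos(135°) = 42*sqrt(2) + 205, so EF = sqrt(42*sqrt(2) + 205).

sqrt(42*sqrt(2) + 205)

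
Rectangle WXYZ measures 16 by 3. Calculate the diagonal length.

d = sqrt(16^2 + 3^2) = sqrt(265)

sqrt(265)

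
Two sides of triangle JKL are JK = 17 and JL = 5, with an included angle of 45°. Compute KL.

By the law of cosines: KL^2 = JK^2 + JL^2 - 2*JK*JL*cos(J)
KL^2 = 17^2 + 5^2 - 2*17*5*cos(45°)
KL^2 = 289 + 25 - 170*(sqrt(2)/2)
KL^2 = 314 - 85*sqrt(2)
KL = sqrt(314 - 85*sqrt(2))

sqrt(314 - 85*sqrt(2))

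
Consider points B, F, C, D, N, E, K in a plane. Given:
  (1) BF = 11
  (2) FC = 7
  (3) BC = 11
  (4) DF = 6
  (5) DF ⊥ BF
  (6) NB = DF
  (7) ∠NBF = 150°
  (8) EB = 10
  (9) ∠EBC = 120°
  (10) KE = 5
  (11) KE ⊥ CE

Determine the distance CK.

Step 1: By the law of cosines on triangle EBC: EC² = 10² + 11² − 2·10·11·cos(120°) = 331, so EC ≈ 18.19.
Step 2: By the law of cosines on triangle CEK: CK² = 18.19² + 5² − 2·18.19·5·cos(90°) = 356, so CK = 2·√89.

Therefore, the length of CK = 2·√89.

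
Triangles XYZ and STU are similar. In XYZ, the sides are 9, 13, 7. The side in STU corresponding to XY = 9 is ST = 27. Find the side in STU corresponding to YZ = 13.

Since the triangles are similar, the ratio of corresponding sides is constant.
Scale factor k = ST / XY = 27 / 9 = 3
TU = k * YZ = 3 * 13 = 39

39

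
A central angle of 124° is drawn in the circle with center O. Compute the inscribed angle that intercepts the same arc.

Inscribed angle = 124° / 2 = 62° (inscribed angle theorem).

62°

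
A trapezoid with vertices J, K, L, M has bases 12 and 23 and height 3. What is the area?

Area = (12 + 23) * 3 / 2 = 105 / 2 = 105/2

105/2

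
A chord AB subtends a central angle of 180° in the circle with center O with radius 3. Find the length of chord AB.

Drop a perpendicular from the center to the chord, bisecting both the chord and the central angle.
Each half-chord = r sin(θ/2) = 3 sin(90°).
The full chord = 2 × 3 × sin(90°) = 6.

6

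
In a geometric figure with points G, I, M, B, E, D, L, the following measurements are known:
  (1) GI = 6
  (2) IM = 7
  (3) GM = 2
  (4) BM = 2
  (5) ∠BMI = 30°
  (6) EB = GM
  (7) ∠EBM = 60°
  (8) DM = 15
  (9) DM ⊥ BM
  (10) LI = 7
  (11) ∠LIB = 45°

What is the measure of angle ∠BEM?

From the given relations: EB = GM = 2.
Step 1: By the law of cosines on triangle EBM: EM² = 2² + 2² − 2·2·2·cos(60°) = 4, so EM = 2.
Step 2: By the inverse law of cosines on triangle BEM: cos(∠BEM) = (2² + 2² − 2²) / (2·2·2) = 4/8 = 0.5, so ∠BEM = 60°.

Therefore, the measure of angle ∠BEM = 60°.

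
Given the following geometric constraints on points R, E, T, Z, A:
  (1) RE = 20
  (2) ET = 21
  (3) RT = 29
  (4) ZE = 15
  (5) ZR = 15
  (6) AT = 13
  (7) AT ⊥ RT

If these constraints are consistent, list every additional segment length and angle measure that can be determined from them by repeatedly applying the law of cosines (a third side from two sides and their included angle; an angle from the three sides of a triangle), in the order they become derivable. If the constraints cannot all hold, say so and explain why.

The constraints are consistent. Derivable facts, in order:
After 1 step:
- RA ≈ 31.78
- ∠ERT = 46.4°
- ∠ERZ = 48.19°
- ∠ETR = 43.6°
- ∠EZR = 83.62°
- ∠RET = 90°
- ∠REZ = 48.19°
After 2 steps:
- ∠ART = 24.15°
- ∠RAT = 65.85°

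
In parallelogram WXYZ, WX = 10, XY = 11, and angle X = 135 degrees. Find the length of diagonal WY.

Law of cosines: d^2 = 10^2 + 11^2 - 2(10)(11)cos(135°) = 110*sqrt(2) + 221, so d = sqrt(110*sqrt(2) + 221).

sqrt(110*sqrt(2) + 221)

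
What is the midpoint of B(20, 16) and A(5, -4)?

The midpoint is the average of the coordinates:
x: (20 + 5)/2 = 25/2
y: (16 + -4)/2 = 6
Midpoint = (25/2, 6)

(25/2, 6)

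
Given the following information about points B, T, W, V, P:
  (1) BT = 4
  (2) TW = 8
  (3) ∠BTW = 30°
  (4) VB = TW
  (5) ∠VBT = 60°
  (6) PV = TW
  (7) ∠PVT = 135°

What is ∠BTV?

From the given relations: VB = TW = 8.
Step 1: By the law of cosines on triangle TBV: TV² = 4² + 8² − 2·4·8·cos(60°) = 48, so TV = 4·√3.
Step 2: By the inverse law of cosines on triangle BTV: cos(∠BTV) = (4² + (4·√3)² − 8²) / (2·4·4·√3) = 0/55.43 = 0, so ∠BTV = 90°.

Therefore, the measure of angle ∠BTV = 90°.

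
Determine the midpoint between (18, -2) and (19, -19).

The midpoint is the average of the coordinates:
x: (18 + 19)/2 = 37/2
y: (-2 + -19)/2 = -21/2
Midpoint = (37/2, -21/2)

(37/2, -21/2)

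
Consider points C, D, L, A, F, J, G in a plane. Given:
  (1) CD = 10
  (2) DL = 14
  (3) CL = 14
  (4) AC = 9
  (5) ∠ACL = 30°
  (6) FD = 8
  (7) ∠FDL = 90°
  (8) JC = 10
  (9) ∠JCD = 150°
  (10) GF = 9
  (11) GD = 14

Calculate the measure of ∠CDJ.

Step 1: By the law of cosines on triangle DCJ: DJ² = 10² + 10² − 2·10·10·cos(150°) = 373.21, so DJ ≈ 19.32.
Step 2: By the inverse law of cosines on triangle CDJ: cos(∠CDJ) = (10² + 19.32² − 10²) / (2·10·19.32) = 373.21/386.37 = 0.9659, so ∠CDJ = 15°.

Therefore, the measure of angle ∠CDJ = 15°.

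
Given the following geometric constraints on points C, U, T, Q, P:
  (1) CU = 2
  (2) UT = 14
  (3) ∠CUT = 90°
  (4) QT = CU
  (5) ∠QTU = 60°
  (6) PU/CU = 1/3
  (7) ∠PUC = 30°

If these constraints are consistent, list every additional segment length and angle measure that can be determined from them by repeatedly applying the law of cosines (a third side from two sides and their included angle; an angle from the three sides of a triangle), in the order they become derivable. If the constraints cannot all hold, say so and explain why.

The constraints are consistent. Derivable facts, in order:
After 1 step:
- CP ≈ 1.46
- CT = 10·√2
- UQ = 2·√43
After 2 steps:
- ∠CPU = 136.81°
- ∠CTU = 8.13°
- ∠PCU = 13.19°
- ∠QUT = 7.59°
- ∠TCU = 81.87°
- ∠TQU = 112.41°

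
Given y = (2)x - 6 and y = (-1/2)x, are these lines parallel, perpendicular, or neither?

Slope of line 1: m1 = 2
Slope of line 2: m2 = -1/2
m1 * m2 = -1, so perpendicular.

Perpendicular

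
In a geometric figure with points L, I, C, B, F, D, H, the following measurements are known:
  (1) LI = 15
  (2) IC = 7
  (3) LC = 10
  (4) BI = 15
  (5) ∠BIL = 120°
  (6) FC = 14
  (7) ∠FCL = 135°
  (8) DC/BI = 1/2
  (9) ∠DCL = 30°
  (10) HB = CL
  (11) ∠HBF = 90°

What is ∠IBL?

Step 1: By the law of cosines on triangle BIL: BL² = 15² + 15² − 2·15·15·cos(120°) = 675, so BL = 15·√3.
Step 2: By the inverse law of cosines on triangle IBL: cos(∠IBL) = (15² + (15·√3)² − 15²) / (2·15·15·√3) = 675/779.42 = 0.866, so ∠IBL = 30°.

Therefore, the measure of angle ∠IBL = 30°.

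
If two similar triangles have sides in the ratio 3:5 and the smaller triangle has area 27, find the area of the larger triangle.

For similar figures, the area ratio equals the square of the side ratio.
Side ratio (the smaller triangle to the larger triangle) = 3:5, so area ratio = 3^2:5^2 = 9:25.
If the area of the smaller triangle is 27, then the area of the larger triangle = 27 * (25/9) = 75.

75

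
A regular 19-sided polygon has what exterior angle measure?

Each exterior angle of a regular n-gon is 360 / n.
For n = 19: 360 / 19 = 360/19 degrees.

360/19 degrees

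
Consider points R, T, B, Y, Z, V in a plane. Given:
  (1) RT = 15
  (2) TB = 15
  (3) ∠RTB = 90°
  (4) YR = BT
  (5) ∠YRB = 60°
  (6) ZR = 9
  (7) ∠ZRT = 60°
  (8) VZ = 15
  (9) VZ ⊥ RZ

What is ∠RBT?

Step 1: By the law of cosines on triangle BTR: BR² = 15² + 15² − 2·15·15·cos(90°) = 450, so BR = 15·√2.
Step 2: By the inverse law of cosines on triangle RBT: cos(∠RBT) = ((15·√2)² + 15² − 15²) / (2·15·√2·15) = 450/636.4 = 0.7071, so ∠RBT = 45°.

Therefore, the measure of angle ∠RBT = 45°.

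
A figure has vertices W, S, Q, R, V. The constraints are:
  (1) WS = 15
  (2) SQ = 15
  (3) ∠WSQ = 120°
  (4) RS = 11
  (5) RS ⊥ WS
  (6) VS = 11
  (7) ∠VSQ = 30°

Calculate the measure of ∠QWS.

Step 1: By the law of cosines on triangle WSQ: WQ² = 15² + 15² − 2·15·15·cos(120°) = 675, so WQ = 15·√3.
Step 2: By the inverse law of cosines on triangle QWS: cos(∠QWS) = ((15·√3)² + 15² − 15²) / (2·15·√3·15) = 675/779.42 = 0.866, so ∠QWS = 30°.

Therefore, the measure of angle ∠QWS = 30°.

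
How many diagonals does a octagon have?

The number of diagonals in an n-gon is n(n - 3)/2.
For n = 8: 8(8 - 3)/2 = 8 × 5 / 2 = 20.

20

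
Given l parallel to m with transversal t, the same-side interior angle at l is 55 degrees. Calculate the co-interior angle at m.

Co-interior angles (same-side interior) formed by parallel lines and a transversal are supplementary (sum to 180 degrees).
The given angle is 55 degrees.
The co-interior angle = 180 - 55 = 125 degrees.

125 degrees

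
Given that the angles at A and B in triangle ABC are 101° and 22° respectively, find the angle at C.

By the triangle angle sum property, the three interior angles of any triangle add up to 180°.
We know angle A = 101° and angle B = 22°, so their sum is 123°.
Therefore angle C = 180° - 123° = 57°.

57 degrees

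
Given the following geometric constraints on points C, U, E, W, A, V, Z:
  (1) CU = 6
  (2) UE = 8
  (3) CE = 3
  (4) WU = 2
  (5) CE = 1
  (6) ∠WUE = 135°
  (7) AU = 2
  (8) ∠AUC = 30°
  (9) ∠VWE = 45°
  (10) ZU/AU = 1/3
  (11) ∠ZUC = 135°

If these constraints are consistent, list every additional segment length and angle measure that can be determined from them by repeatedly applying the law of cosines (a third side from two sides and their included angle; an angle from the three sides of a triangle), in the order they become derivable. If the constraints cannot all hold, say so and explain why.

These constraints are not satisfiable: (3) CE = 3 and (5) CE = 1 assign two different lengths to the same segment. No planar figure meets all of them, so nothing further can be derived.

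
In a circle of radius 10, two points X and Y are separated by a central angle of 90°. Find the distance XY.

Drop a perpendicular from the center to the chord, bisecting both the chord and the central angle.
Each half-chord = r sin(θ/2) = 10 sin(45°).
The full chord = 2 × 10 × sin(45°) = 10*sqrt(2).

10*sqrt(2)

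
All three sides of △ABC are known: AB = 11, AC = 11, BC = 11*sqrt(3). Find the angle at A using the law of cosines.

By the inverse law of cosines: cos(A) = (AB² + AC² - BC²) / (2 × AB × AC)
cos(A) = (11² + 11² - (11*sqrt(3))²) / (2 × 11 × 11)
cos(A) = (121 + 121 - (363)) / 242
cos(A) = -1/2
A = arccos(-1/2) = 120°

120°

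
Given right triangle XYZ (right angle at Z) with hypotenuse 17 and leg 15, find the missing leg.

YZ = sqrt(17^2 - 15^2) = sqrt(64) = 8

8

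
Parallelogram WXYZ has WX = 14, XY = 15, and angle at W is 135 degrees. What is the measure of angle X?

In a parallelogram, consecutive angles are supplementary (sum to 180°).
angle X = 180 - angle W
angle X = 180 - 135
angle X = 45 degrees

45 degrees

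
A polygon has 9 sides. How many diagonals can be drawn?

Each of the 9 vertices connects to 6 non-adjacent vertices via diagonals.
Total connections = 9 × 6 = 54, but each diagonal is counted twice.
Number of diagonals = 54 / 2 = 27.

27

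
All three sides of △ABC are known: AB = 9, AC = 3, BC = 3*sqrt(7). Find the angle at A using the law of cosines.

By the inverse law of cosines: cos(A) = (AB² + AC² - BC²) / (2 × AB × AC)
cos(A) = (9² + 3² - (3*sqrt(7))²) / (2 × 9 × 3)
cos(A) = (81 + 9 - (63)) / 54
cos(A) = 1/2
A = arccos(1/2) = 60°

60°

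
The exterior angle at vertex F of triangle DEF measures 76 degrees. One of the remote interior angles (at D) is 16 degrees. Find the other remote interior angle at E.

By the exterior angle theorem: exterior angle = sum of remote interior angles.
76 = 16 + angle E
angle E = 76 - 16 = 60 degrees

60 degrees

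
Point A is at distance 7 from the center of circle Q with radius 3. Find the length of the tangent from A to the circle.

Let T be the point of tangency. Then QT ⊥ AT (radius ⊥ tangent).
In right triangle QTA: QA² = QT² + AT²
7² = 3² + AT²
AT² = 40, AT = 2*sqrt(10)

2*sqrt(10)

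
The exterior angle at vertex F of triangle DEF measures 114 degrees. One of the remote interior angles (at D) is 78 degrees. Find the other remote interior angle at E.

The exterior angle theorem states that an exterior angle equals the sum of the two non-adjacent interior angles.
So 114 = 78 + angle E, which gives angle E = 114 - 78 = 36 degrees.

36 degrees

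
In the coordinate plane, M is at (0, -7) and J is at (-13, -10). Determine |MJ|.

The horizontal distance is |-13 - 0| = 13 and the vertical distance is |-10 - -7| = 3.
By the Pythagorean theorem, d = sqrt(13^2 + 3^2) = sqrt(178).

sqrt(178)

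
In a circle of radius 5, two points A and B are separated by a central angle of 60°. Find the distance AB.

Chord = 2(5) sin(30°) = 5

5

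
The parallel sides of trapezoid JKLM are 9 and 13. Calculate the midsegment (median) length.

The midsegment (median) of a trapezoid connects the midpoints of the non-parallel sides.
Its length is the average of the two bases: (9 + 13) / 2 = 11.

11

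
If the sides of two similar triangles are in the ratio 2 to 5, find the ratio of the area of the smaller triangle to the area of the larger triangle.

Area scales with the square of linear dimensions. If every length is multiplied by 2/5, then the area is multiplied by (2/5)^2 = 4/25.
The area ratio is 4:25.

4:25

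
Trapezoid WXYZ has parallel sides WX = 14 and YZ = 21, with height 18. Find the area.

Area of a trapezoid = (base1 + base2) * height / 2
Area = (14 + 21) * 18 / 2
Area = 35 * 18 / 2
Area = 630 / 2
Area = 315

315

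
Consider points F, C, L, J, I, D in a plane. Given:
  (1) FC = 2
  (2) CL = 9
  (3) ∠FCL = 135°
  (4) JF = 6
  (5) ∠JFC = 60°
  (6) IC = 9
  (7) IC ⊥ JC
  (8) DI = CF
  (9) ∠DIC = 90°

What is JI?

Step 1: By the law of cosines on triangle JFC: JC² = 6² + 2² − 2·6·2·cos(60°) = 28, so JC = 2·√7.
Step 2: By the law of cosines on triangle JCI: JI² = (2·√7)² + 9² − 2·2·√7·9·cos(90°) = 109, so JI = √109.

Therefore, the length of JI = √109.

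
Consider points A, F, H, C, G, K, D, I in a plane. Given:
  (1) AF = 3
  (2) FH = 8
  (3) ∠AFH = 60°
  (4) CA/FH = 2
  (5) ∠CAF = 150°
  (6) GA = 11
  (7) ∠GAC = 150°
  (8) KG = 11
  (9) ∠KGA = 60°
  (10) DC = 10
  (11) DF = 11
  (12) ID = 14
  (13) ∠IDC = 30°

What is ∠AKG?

Step 1: By the law of cosines on triangle KGA: KA² = 11² + 11² − 2·11·11·cos(60°) = 121, so KA = 11.
Step 2: By the inverse law of cosines on triangle AKG: cos(∠AKG) = (11² + 11² − 11²) / (2·11·11) = 121/242 = 0.5, so ∠AKG = 60°.

Therefore, the measure of angle ∠AKG = 60°.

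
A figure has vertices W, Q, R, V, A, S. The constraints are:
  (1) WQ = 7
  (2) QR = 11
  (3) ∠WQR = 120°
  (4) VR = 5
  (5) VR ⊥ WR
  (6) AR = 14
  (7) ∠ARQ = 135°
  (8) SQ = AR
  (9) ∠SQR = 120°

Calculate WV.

Step 1: By the law of cosines on triangle RQW: RW² = 11² + 7² − 2·11·7·cos(120°) = 247, so RW ≈ 15.72.
Step 2: By the law of cosines on triangle WRV: WV² = 15.72² + 5² − 2·15.72·5·cos(90°) = 272, so WV = 4·√17.

Therefore, the length of WV = 4·√17.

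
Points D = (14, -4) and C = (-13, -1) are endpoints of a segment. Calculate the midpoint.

M = ((x₁ + x₂)/2, (y₁ + y₂)/2)
= ((14 + -13)/2, (-4 + -1)/2)
= (1/2, -5/2) = (1/2, -5/2)

(1/2, -5/2)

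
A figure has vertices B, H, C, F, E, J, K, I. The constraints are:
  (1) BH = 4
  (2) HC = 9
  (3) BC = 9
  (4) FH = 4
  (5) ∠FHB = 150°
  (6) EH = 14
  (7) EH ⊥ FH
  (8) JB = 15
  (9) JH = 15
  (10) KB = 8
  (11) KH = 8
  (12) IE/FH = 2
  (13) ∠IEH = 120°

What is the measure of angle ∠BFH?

Step 1: By the law of cosines on triangle FHB: FB² = 4² + 4² − 2·4·4·cos(150°) = 59.71, so FB ≈ 7.73.
Step 2: By the inverse law of cosines on triangle BFH: cos(∠BFH) = (7.73² + 4² − 4²) / (2·7.73·4) = 59.71/61.82 = 0.9659, so ∠BFH = 15°.

Therefore, the measure of angle ∠BFH = 15°.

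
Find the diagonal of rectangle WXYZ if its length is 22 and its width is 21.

d = sqrt(22^2 + 21^2) = sqrt(925) = 5*sqrt(37)

5*sqrt(37)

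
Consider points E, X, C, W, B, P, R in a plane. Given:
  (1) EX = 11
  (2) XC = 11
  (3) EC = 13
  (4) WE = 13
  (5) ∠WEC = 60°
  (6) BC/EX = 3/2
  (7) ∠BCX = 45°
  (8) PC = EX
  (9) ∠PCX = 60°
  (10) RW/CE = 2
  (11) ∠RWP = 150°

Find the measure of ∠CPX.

From the given relations: PC = EX = 11.
Step 1: By the law of cosines on triangle PCX: PX² = 11² + 11² − 2·11·11·cos(60°) = 121, so PX = 11.
Step 2: By the inverse law of cosines on triangle CPX: cos(∠CPX) = (11² + 11² − 11²) / (2·11·11) = 121/242 = 0.5, so ∠CPX = 60°.

Therefore, the measure of angle ∠CPX = 60°.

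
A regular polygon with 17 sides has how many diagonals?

Total line segments between 17 vertices = C(17,2) = 136.
Subtract the 17 sides: 136 - 17 = 119 diagonals.

119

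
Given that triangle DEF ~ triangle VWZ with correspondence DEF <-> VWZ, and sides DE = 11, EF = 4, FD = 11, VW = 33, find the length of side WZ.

Similar triangles have proportional sides. Setting up the proportion:
VW / DE = WZ / EF
33 / 11 = WZ / 4
WZ = 4 * 33 / 11 = 12.

12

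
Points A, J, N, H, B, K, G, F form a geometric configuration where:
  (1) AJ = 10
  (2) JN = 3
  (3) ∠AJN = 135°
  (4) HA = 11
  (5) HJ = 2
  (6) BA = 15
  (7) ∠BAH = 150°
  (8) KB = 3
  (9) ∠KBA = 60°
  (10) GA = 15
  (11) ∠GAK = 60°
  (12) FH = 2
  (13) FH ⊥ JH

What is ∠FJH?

Step 1: By the law of cosines on triangle JHF: JF² = 2² + 2² − 2·2·2·cos(90°) = 8, so JF = 2·√2.
Step 2: By the inverse law of cosines on triangle FJH: cos(∠FJH) = ((2·√2)² + 2² − 2²) / (2·2·√2·2) = 8/11.31 = 0.7071, so ∠FJH = 45°.

Therefore, the measure of angle ∠FJH = 45°.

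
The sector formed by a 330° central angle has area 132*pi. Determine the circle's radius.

r² = 360 × 132*pi / (π × 330) = 144, so r = 12.

12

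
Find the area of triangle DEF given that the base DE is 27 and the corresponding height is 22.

A triangle's area is half the area of a rectangle with the same base and height.
Area = (1/2) * 27 * 22 = 297.

297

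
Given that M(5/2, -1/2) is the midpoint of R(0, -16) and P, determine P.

Using the midpoint formula: M = ((x1 + x2)/2, (y1 + y2)/2)
We know M = (5/2, -1/2) and R = (0, -16)
For x: 5/2 = (0 + x2)/2, so x2 = 2*5/2 - 0 = 5
For y: -1/2 = (-16 + y2)/2, so y2 = 2*-1/2 - -16 = 15
P = (5, 15)

(5, 15)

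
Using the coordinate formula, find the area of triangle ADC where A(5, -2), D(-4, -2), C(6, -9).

Shoelace: Area = (1/2)|5(-2--9) + -4(-9--2) + 6(-2--2)| = (1/2)(63) = 63/2

63/2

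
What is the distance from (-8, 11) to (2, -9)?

The horizontal distance is |2 - -8| = 10 and the vertical distance is |-9 - 11| = 20.
By the Pythagorean theorem, d = sqrt(10^2 + 20^2) = sqrt(500) = 10*sqrt(5).

10*sqrt(5)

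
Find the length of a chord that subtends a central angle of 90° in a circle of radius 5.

Chord = 2(5) sin(45°) = 5*sqrt(2)

5*sqrt(2)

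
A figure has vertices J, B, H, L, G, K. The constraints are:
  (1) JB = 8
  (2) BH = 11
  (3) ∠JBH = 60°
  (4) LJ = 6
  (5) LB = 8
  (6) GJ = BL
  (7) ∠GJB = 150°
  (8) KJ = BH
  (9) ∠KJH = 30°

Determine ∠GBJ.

From the given relations: GJ = BL = 8.
Step 1: By the law of cosines on triangle BJG: BG² = 8² + 8² − 2·8·8·cos(150°) = 238.85, so BG ≈ 15.45.
Step 2: By the inverse law of cosines on triangle GBJ: cos(∠GBJ) = (15.45² + 8² − 8²) / (2·15.45·8) = 238.85/247.28 = 0.9659, so ∠GBJ = 15°.

Therefore, the measure of angle ∠GBJ = 15°.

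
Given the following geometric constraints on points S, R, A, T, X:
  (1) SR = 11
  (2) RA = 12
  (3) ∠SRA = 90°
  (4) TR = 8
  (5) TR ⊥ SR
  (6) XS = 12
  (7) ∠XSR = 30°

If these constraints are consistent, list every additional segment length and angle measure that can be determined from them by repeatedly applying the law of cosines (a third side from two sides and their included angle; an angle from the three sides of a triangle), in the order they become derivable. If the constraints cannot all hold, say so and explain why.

The constraints are consistent. Derivable facts, in order:
After 1 step:
- RX ≈ 6.03
- SA ≈ 16.28
- ST = √185
After 2 steps:
- ∠ASR = 47.49°
- ∠RAS = 42.51°
- ∠RST = 36.03°
- ∠RTS = 53.97°
- ∠RXS = 65.78°
- ∠SRX = 84.22°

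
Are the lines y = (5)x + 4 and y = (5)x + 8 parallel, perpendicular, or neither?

Slope of line 1: m1 = 5
Slope of line 2: m2 = 5
Two lines are parallel if and only if they have equal slopes (or both are vertical).
Here m1 = m2 = 5, confirming the lines are parallel.

Parallel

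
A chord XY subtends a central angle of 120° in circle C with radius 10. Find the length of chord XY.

Chord = 2(10) sin(60°) = 10*sqrt(3)

10*sqrt(3)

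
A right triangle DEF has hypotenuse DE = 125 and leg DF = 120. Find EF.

Rearranging the Pythagorean theorem to solve for the unknown leg:
leg^2 = hypotenuse^2 - known_leg^2 = 15625 - 14400 = 1225
leg = sqrt(1225) = 35.

35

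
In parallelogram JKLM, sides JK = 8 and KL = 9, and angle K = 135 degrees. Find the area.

Area = a * b * sin(theta)
Area = 8 * 9 * sin(135 degrees)
Area = 72 * sqrt(2)/2
Area = 36*sqrt(2)

36*sqrt(2)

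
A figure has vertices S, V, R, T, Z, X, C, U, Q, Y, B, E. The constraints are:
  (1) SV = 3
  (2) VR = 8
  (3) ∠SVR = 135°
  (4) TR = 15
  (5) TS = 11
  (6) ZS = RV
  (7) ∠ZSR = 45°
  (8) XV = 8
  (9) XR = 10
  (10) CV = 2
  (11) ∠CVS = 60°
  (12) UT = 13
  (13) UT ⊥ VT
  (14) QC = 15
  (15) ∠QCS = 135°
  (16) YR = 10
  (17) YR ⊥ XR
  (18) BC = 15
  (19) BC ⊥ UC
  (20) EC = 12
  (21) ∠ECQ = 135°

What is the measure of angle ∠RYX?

Step 1: By the law of cosines on triangle YRX: YX² = 10² + 10² − 2·10·10·cos(90°) = 200, so YX = 10·√2.
Step 2: By the inverse law of cosines on triangle RYX: cos(∠RYX) = (10² + (10·√2)² − 10²) / (2·10·10·√2) = 200/282.84 = 0.7071, so ∠RYX = 45°.

Therefore, the measure of angle ∠RYX = 45°.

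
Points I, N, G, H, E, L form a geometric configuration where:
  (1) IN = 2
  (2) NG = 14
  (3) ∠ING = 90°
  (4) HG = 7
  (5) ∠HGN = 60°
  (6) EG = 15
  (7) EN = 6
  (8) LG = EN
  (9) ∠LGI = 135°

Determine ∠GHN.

Step 1: By the law of cosines on triangle HGN: HN² = 7² + 14² − 2·7·14·cos(60°) = 147, so HN = 7·√3.
Step 2: By the inverse law of cosines on triangle GHN: cos(∠GHN) = (7² + (7·√3)² − 14²) / (2·7·7·√3) = 0/169.74 = 0, so ∠GHN = 90°.

Therefore, the measure of angle ∠GHN = 90°.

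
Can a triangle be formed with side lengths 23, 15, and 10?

For three segments to close into a triangle, no single side can be as long as the other two combined.
The longest side is 23, and 10 + 15 = 25 > 23.
A triangle can be formed.

Yes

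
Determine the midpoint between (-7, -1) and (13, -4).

The midpoint is the average of the coordinates:
x: (-7 + 13)/2 = 3
y: (-1 + -4)/2 = -5/2
Midpoint = (3, -5/2)

(3, -5/2)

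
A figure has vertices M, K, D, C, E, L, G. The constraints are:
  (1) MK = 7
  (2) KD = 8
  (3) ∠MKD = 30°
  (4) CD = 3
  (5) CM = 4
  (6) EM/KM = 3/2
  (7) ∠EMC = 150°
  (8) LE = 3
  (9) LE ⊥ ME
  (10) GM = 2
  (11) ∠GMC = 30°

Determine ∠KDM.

Step 1: By the law of cosines on triangle DKM: DM² = 8² + 7² − 2·8·7·cos(30°) = 16.01, so DM ≈ 4.
Step 2: By the inverse law of cosines on triangle KDM: cos(∠KDM) = (8² + 4² − 7²) / (2·8·4) = 31.01/64.01 = 0.4844, so ∠KDM = 61.03°.

Therefore, the measure of angle ∠KDM = 61.03°.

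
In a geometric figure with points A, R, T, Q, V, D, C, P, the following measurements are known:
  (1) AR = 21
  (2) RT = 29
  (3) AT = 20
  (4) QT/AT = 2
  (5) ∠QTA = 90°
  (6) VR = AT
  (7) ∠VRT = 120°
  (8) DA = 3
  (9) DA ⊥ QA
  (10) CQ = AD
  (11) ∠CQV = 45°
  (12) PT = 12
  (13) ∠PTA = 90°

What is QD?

From the given relations: QT = 2·AT = 2·20 = 40.
Step 1: By the law of cosines on triangle QTA: QA² = 40² + 20² − 2·40·20·cos(90°) = 2000, so QA = 20·√5.
Step 2: By the law of cosines on triangle QAD: QD² = (20·√5)² + 3² − 2·20·√5·3·cos(90°) = 2009, so QD = 7·√41.

Therefore, the length of QD = 7·√41.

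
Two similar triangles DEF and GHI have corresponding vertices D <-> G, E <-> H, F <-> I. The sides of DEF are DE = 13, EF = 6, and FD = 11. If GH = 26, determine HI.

Since the triangles are similar, the ratio of corresponding sides is constant.
Scale factor k = GH / DE = 26 / 13 = 2
HI = k * EF = 2 * 6 = 12

12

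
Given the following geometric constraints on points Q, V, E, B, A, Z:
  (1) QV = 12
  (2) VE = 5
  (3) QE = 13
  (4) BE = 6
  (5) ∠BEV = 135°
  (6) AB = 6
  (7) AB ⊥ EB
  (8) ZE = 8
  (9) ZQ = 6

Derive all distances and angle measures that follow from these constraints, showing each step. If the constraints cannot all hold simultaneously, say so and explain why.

The constraints are consistent.

Step 1: From VE = 5, EB = 6, and ∠VEB = 135°, by the law of cosines:
  VB² = VE² + EB² - 2·VE·EB·cos(135°) = 25 + 36 + 42.43 = 103.4
  VB ≈ 10.17

Step 2: From EB = 6, BA = 6, and ∠EBA = 90°, by the law of cosines:
  EA² = EB² + BA² - 2·EB·BA·cos(90°) = 36 + 36 - 0 = 72
  EA = 6·√2

Step 3: From QE = 13, QV = 12, EV = 5, by the inverse law of cosines:
  cos(∠EQV) = (QE² + QV² - EV²) / (2·QE·QV)
  ∠EQV = 22.62°

Step 4: From QE = 13, QZ = 6, EZ = 8, by the inverse law of cosines:
  cos(∠EQZ) = (QE² + QZ² - EZ²) / (2·QE·QZ)
  ∠EQZ = 25.33°

Step 5: From VE = 5, VQ = 12, EQ = 13, by the inverse law of cosines:
  cos(∠EVQ) = (VE² + VQ² - EQ²) / (2·VE·VQ)
  ∠EVQ = 90°

Step 6: From EQ = 13, EV = 5, QV = 12, by the inverse law of cosines:
  cos(∠QEV) = (EQ² + EV² - QV²) / (2·EQ·EV)
  ∠QEV = 67.38°

Step 7: From EQ = 13, EZ = 8, QZ = 6, by the inverse law of cosines:
  cos(∠QEZ) = (EQ² + EZ² - QZ²) / (2·EQ·EZ)
  ∠QEZ = 18.72°

Step 8: From ZE = 8, ZQ = 6, EQ = 13, by the inverse law of cosines:
  cos(∠EZQ) = (ZE² + ZQ² - EQ²) / (2·ZE·ZQ)
  ∠EZQ = 135.95°

Step 9: From VB = 10.17, VE = 5, BE = 6, by the inverse law of cosines:
  cos(∠BVE) = (VB² + VE² - BE²) / (2·VB·VE)
  ∠BVE = 24.66°

Step 10: From EA = 6·√2, EB = 6, AB = 6, by the inverse law of cosines:
  cos(∠AEB) = (EA² + EB² - AB²) / (2·EA·EB)
  ∠AEB = 45°

Step 11: From BE = 6, BV = 10.17, EV = 5, by the inverse law of cosines:
  cos(∠EBV) = (BE² + BV² - EV²) / (2·BE·BV)
  ∠EBV = 20.34°

Step 12: From AB = 6, AE = 6·√2, BE = 6, by the inverse law of cosines:
  cos(∠BAE) = (AB² + AE² - BE²) / (2·AB·AE)
  ∠BAE = 45°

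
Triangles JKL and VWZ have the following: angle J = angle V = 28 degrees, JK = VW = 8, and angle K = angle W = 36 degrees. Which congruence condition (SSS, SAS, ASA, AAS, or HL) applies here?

The given information matches ASA: Two pairs of corresponding angles and the included side are equal (Angle-Side-Angle).

ASA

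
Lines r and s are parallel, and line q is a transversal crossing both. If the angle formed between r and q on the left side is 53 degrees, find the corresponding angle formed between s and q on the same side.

Corresponding angles formed by parallel lines and a transversal are equal.
The given angle is 53 degrees.
The corresponding angle = 53 degrees.

53 degrees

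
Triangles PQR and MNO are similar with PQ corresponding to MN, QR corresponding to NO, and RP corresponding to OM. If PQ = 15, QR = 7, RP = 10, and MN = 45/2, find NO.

k = 45/2/15 = 3/2. NO = 3/2 * 7 = 21/2.

21/2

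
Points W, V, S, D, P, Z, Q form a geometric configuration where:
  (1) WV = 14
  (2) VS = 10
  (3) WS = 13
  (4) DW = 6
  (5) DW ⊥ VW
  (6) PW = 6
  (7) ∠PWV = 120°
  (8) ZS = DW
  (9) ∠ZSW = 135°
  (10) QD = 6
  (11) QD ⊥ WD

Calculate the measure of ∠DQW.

Step 1: By the law of cosines on triangle QDW: QW² = 6² + 6² − 2·6·6·cos(90°) = 72, so QW = 6·√2.
Step 2: By the inverse law of cosines on triangle DQW: cos(∠DQW) = (6² + (6·√2)² − 6²) / (2·6·6·√2) = 72/101.82 = 0.7071, so ∠DQW = 45°.

Therefore, the measure of angle ∠DQW = 45°.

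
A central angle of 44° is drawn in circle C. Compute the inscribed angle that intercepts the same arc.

Inscribed angle = 44° / 2 = 22° (inscribed angle theorem).

22°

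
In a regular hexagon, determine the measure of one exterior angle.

Each exterior angle of a regular n-gon is 360 / n.
For n = 6: 360 / 6 = 60 degrees.

60 degrees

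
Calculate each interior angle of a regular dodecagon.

Each interior angle of a regular n-gon is (n - 2) * 180 / n.
For n = 12: (12 - 2) * 180 / 12 = 1800/12 = 150 degrees.

150 degrees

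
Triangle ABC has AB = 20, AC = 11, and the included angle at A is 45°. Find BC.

When two sides and the included angle are known, the law of cosines gives the third side.
c^2 = a^2 + b^2 - 2ab cos(C) generalizes the Pythagorean theorem to non-right triangles.
Here: BC^2 = 400 + 121 - 440*(sqrt(2)/2) = 521 - 220*sqrt(2)
BC = sqrt(521 - 220*sqrt(2))

sqrt(521 - 220*sqrt(2))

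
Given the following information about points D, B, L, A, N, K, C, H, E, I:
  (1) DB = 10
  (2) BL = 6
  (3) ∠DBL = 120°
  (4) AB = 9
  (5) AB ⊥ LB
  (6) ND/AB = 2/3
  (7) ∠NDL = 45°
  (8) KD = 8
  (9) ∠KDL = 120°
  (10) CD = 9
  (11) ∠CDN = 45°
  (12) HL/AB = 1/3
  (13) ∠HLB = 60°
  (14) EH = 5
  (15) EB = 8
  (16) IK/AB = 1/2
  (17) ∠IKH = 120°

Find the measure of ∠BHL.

From the given relations: HL = 1/3·AB = 1/3·9 = 3.
Step 1: By the law of cosines on triangle HLB: HB² = 3² + 6² − 2·3·6·cos(60°) = 27, so HB = 3·√3.
Step 2: By the inverse law of cosines on triangle BHL: cos(∠BHL) = ((3·√3)² + 3² − 6²) / (2·3·√3·3) = 0/31.18 = 0, so ∠BHL = 90°.

Therefore, the measure of angle ∠BHL = 90°.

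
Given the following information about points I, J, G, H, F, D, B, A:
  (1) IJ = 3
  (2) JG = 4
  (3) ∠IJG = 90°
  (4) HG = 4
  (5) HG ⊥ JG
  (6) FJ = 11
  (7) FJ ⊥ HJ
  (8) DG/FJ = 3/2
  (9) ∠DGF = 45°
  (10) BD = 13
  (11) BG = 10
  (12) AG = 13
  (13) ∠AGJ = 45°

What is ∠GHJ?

Step 1: By the law of cosines on triangle HGJ: HJ² = 4² + 4² − 2·4·4·cos(90°) = 32, so HJ = 4·√2.
Step 2: By the inverse law of cosines on triangle GHJ: cos(∠GHJ) = (4² + (4·√2)² − 4²) / (2·4·4·√2) = 32/45.25 = 0.7071, so ∠GHJ = 45°.

Therefore, the measure of angle ∠GHJ = 45°.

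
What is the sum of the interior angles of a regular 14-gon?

The sum of interior angles of an n-sided polygon is (n - 2) * 180.
For n = 14: (14 - 2) * 180 = 12 * 180 = 2160 degrees.

2160 degrees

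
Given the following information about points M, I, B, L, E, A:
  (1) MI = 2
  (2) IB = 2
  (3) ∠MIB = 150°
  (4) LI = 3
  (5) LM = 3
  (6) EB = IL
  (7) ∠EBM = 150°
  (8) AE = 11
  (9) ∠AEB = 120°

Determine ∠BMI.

Step 1: By the law of cosines on triangle MIB: MB² = 2² + 2² − 2·2·2·cos(150°) = 14.93, so MB ≈ 3.86.
Step 2: By the inverse law of cosines on triangle BMI: cos(∠BMI) = (3.86² + 2² − 2²) / (2·3.86·2) = 14.93/15.45 = 0.9659, so ∠BMI = 15°.

Therefore, the measure of angle ∠BMI = 15°.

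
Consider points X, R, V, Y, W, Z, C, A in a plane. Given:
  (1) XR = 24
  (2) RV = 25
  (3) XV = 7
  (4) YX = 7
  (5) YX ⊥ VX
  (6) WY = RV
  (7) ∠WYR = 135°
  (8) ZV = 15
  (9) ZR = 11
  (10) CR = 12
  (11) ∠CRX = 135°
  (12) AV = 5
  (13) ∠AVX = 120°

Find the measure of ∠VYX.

Step 1: By the law of cosines on triangle YXV: YV² = 7² + 7² − 2·7·7·cos(90°) = 98, so YV = 7·√2.
Step 2: By the inverse law of cosines on triangle VYX: cos(∠VYX) = ((7·√2)² + 7² − 7²) / (2·7·√2·7) = 98/138.59 = 0.7071, so ∠VYX = 45°.

Therefore, the measure of angle ∠VYX = 45°.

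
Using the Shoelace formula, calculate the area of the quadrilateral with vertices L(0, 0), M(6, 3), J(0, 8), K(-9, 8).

Shoelace: sum of cross terms = 120, Area = (1/2)|120| = 60

60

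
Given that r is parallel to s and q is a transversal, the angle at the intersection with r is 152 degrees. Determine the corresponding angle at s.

When a transversal crosses parallel lines, angles in the same position at each intersection are called corresponding angles.
These are always equal, so the answer is 152 degrees.

152 degrees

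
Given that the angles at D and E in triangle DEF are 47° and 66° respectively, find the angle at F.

Let angle F = x. Then 47 + 66 + x = 180.
x = 180 - 113 = 67 degrees.

67 degrees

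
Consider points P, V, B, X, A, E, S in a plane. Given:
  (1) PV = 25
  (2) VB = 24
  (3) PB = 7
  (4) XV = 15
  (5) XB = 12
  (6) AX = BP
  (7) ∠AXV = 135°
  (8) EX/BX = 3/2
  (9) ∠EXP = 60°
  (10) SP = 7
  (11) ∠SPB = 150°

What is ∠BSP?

Step 1: By the law of cosines on triangle SPB: SB² = 7² + 7² − 2·7·7·cos(150°) = 182.87, so SB ≈ 13.52.
Step 2: By the inverse law of cosines on triangle BSP: cos(∠BSP) = (13.52² + 7² − 7²) / (2·13.52·7) = 182.87/189.32 = 0.9659, so ∠BSP = 15°.

Therefore, the measure of angle ∠BSP = 15°.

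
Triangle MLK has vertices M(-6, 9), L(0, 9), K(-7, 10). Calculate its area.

Shoelace: Area = (1/2)|-6(9-10) + 0(10-9) + -7(9-9)| = (1/2)(6) = 3

3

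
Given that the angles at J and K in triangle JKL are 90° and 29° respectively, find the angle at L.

Let angle L = x. Then 90 + 29 + x = 180.
x = 180 - 119 = 61 degrees.

61 degrees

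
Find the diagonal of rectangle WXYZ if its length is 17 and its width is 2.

A rectangle's diagonal splits it into two right triangles, with the diagonal as the hypotenuse.
By the Pythagorean theorem, d^2 = 17^2 + 2^2 = 293.
Therefore d = sqrt(293).

sqrt(293)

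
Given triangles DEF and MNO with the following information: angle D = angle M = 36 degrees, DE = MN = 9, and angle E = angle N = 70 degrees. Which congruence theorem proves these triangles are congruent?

Consider the given information: angle D = angle M = 36 degrees, DE = MN = 9, and angle E = angle N = 70 degrees
This is not SSS or AAS: SSS requires all three pairs of sides, but we don't have that. AAS requires two angles and a non-included side.
The correct criterion is ASA. Two pairs of corresponding angles and the included side are equal (Angle-Side-Angle).

ASA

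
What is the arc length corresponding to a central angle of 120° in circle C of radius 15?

The full circumference is 2πr = 2π(15) = 30*pi.
The arc spans 120° out of 360°, which is a fraction of 1/3.
Arc length = 30*pi × 1/3 = 10*pi.

10*pi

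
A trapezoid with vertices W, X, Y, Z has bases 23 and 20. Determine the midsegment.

midsegment = (23 + 20) / 2 = 43 / 2 = 43/2

43/2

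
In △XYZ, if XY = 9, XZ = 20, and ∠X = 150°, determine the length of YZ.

Law of cosines: YZ^2 = 9^2 + 20^2 - 2(9)(20)cos(150°) = 180*sqrt(3) + 481, so YZ = sqrt(180*sqrt(3) + 481).

sqrt(180*sqrt(3) + 481)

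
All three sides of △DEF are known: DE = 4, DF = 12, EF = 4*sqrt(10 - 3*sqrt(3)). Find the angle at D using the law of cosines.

By the inverse law of cosines: cos(D) = (DE² + DF² - EF²) / (2 × DE × DF)
cos(D) = (4² + 12² - (4*sqrt(10 - 3*sqrt(3)))²) / (2 × 4 × 12)
cos(D) = (16 + 144 - (160 - 48*sqrt(3))) / 96
cos(D) = sqrt(3)/2
D = arccos(sqrt(3)/2) = 30°

30°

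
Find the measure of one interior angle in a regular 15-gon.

Each interior angle of a regular n-gon is (n - 2) * 180 / n.
For n = 15: (15 - 2) * 180 / 15 = 2340/15 = 156 degrees.

156 degrees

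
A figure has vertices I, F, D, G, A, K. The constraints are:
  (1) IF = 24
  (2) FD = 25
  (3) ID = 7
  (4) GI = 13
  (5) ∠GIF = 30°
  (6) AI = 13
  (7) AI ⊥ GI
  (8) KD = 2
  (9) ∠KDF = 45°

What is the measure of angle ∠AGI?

Step 1: By the law of cosines on triangle GIA: GA² = 13² + 13² − 2·13·13·cos(90°) = 338, so GA = 13·√2.
Step 2: By the inverse law of cosines on triangle AGI: cos(∠AGI) = ((13·√2)² + 13² − 13²) / (2·13·√2·13) = 338/478 = 0.7071, so ∠AGI = 45°.

Therefore, the measure of angle ∠AGI = 45°.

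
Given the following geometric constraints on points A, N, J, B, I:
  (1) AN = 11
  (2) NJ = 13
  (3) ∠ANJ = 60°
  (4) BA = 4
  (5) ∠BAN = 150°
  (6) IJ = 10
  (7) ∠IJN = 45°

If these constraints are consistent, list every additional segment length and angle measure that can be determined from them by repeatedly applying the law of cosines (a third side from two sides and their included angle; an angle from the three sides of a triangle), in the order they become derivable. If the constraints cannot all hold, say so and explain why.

The constraints are consistent. Derivable facts, in order:
After 1 step:
- AJ = 7·√3
- NB ≈ 14.6
- NI ≈ 9.23
After 2 steps:
- ∠ABN = 22.13°
- ∠AJN = 51.79°
- ∠ANB = 7.87°
- ∠INJ = 50.02°
- ∠JAN = 68.21°
- ∠JIN = 84.98°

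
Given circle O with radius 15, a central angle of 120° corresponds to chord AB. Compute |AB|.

Drop a perpendicular from the center to the chord, bisecting both the chord and the central angle.
Each half-chord = r sin(θ/2) = 15 sin(60°).
The full chord = 2 × 15 × sin(60°) = 15*sqrt(3).

15*sqrt(3)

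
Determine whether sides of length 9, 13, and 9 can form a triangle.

For three segments to close into a triangle, no single side can be as long as the other two combined.
The longest side is 13, and 9 + 9 = 18 > 13.
A triangle can be formed.

Yes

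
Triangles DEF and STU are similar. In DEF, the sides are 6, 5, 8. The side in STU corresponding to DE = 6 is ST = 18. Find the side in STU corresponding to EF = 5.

Since the triangles are similar, the ratio of corresponding sides is constant.
Scale factor k = ST / DE = 18 / 6 = 3
TU = k * EF = 3 * 5 = 15

15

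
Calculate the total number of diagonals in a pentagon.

Each of the 5 vertices connects to 2 non-adjacent vertices via diagonals.
Total connections = 5 × 2 = 10, but each diagonal is counted twice.
Number of diagonals = 10 / 2 = 5.

5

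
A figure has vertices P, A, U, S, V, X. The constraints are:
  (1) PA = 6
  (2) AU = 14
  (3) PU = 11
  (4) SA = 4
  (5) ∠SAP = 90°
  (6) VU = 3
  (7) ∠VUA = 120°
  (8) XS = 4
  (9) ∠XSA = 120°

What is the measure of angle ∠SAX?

Step 1: By the law of cosines on triangle ASX: AX² = 4² + 4² − 2·4·4·cos(120°) = 48, so AX = 4·√3.
Step 2: By the inverse law of cosines on triangle SAX: cos(∠SAX) = (4² + (4·√3)² − 4²) / (2·4·4·√3) = 48/55.43 = 0.866, so ∠SAX = 30°.

Therefore, the measure of angle ∠SAX = 30°.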